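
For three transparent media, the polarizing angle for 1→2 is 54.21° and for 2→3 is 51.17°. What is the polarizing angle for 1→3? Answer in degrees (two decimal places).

tan θ_B(1→2) = n₂/n₁ = tan 54.21° = 1.3870.
tan θ_B(2→3) = n₃/n₂ = tan 51.17° = 1.2424.
Multiplying, n₃/n₁ = 1.3870 × 1.2424 = 1.7233, and θ_B(1→3) = arctan 1.7233 = 59.87°.

θ_B ≈ 59.87°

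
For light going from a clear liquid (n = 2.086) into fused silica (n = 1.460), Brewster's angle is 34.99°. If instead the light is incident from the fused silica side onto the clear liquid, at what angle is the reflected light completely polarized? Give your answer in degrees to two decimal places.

Reversing the direction swaps n₁ and n₂, so tan θ_B' = 1/tan θ_B and θ_B' = 90° − θ_B.
Hence θ_B' = 90° − 34.99° = 55.01°.

θ_B' ≈ 55.01°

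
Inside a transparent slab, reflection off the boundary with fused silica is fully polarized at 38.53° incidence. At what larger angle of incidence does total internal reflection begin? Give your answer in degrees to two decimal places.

θ_c ≈ 52.78°

From Brewster, n₂/n₁ = tan θ_B = tan 38.53° = 0.7963.
Then sin θ_c = n₂/n₁ = 0.7963, so θ_c = arcsin 0.7963 = 52.78°.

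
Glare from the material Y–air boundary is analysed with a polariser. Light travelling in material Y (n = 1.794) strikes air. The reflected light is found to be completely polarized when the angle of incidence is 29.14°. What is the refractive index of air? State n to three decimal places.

n ≈ 1.000

Full polarization of the reflected beam means tan θ_B = n₂/n₁, where n₁ is the incident medium (material Y).
n₂ = n₁ tan θ_B = 1.794 × tan 29.14° = 1.000.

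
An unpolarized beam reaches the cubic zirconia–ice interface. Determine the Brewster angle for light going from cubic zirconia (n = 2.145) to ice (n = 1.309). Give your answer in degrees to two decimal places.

Here n₂/n₁ = 1.309/2.145 = 0.6103, and Brewster's law gives tan θ_B = n₂/n₁.
θ_B = arctan(0.6103) = 31.39°.

θ_B ≈ 31.39°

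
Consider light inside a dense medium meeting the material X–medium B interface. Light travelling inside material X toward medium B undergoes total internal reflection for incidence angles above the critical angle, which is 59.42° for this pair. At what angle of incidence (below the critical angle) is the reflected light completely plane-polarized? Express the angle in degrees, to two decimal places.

θ_B ≈ 40.73°

sin θ_c = n₂/n₁, so n₂/n₁ = sin 59.42° = 0.8609.
Brewster: tan θ_B = n₂/n₁ = 0.8609.
θ_B = arctan(0.8609) = 40.73°.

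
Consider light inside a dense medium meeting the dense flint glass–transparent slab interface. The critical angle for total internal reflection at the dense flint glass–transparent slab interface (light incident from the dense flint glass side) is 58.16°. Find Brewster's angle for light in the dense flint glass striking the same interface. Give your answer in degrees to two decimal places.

sin θ_c = n₂/n₁, so n₂/n₁ = sin 58.16° = 0.8495.
Brewster: tan θ_B = n₂/n₁ = 0.8495.
θ_B = arctan(0.8495) = 40.35°.

θ_B ≈ 40.35°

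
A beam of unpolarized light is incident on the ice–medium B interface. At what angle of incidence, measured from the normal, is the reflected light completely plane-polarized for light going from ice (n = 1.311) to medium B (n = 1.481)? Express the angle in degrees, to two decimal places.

tan θ_B = n₂/n₁ = 1.481/1.311 = 1.1297.
θ_B = arctan(1.1297) = 48.48°.

θ_B ≈ 48.48°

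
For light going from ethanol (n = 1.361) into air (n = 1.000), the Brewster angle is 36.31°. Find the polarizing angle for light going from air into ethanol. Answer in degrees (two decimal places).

θ_B' ≈ 53.69°

The two Brewster angles are complementary: θ_B' = 90° − θ_B = 90° − 36.31° = 53.69°.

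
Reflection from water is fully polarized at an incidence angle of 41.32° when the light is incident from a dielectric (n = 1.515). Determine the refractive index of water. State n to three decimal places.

n ≈ 1.332

Brewster's law: tan θ_B = n₂/n₁ (light incident in a dielectric, refracted into water).
n₂ = n₁ tan θ_B = 1.515 × tan 41.32° = 1.332.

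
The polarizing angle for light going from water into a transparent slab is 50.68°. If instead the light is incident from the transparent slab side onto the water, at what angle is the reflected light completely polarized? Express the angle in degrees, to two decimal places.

θ_B' ≈ 39.32°

The two Brewster angles are complementary: θ_B' = 90° − θ_B = 90° − 50.68° = 39.32°.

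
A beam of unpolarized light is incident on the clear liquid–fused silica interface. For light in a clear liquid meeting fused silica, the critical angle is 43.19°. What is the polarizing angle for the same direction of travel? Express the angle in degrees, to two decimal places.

θ_B ≈ 34.39°

sin θ_c = n₂/n₁, so n₂/n₁ = sin 43.19° = 0.6844.
Brewster: tan θ_B = n₂/n₁ = 0.6844.
θ_B = arctan(0.6844) = 34.39°.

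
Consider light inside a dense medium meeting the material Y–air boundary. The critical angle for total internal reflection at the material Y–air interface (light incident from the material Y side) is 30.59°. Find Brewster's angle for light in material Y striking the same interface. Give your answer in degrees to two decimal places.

sin θ_c = n₂/n₁, so n₂/n₁ = sin 30.59° = 0.5089.
Brewster: tan θ_B = n₂/n₁ = 0.5089.
θ_B = arctan(0.5089) = 26.97°.

θ_B ≈ 26.97°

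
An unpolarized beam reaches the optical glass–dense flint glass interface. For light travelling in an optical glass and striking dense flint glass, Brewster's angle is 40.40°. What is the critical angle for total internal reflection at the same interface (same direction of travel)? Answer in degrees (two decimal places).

tan θ_B = n₂/n₁ = tan 40.40° = 0.8511.
Total internal reflection: sin θ_c = n₂/n₁ = 0.8511.
θ_c = arcsin(0.8511) = 58.33°.

θ_c ≈ 58.33°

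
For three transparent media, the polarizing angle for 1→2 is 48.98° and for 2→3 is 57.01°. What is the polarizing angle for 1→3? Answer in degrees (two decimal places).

θ_B ≈ 60.55°

tan θ_B(1→2) = n₂/n₁ = tan 48.98° = 1.1496.
tan θ_B(2→3) = n₃/n₂ = tan 57.01° = 1.5405.
So n₃/n₁ = (n₂/n₁)(n₃/n₂) = 1.1496 × 1.5405 = 1.7708.
θ_B(1→3) = arctan(1.7708) = 60.55°.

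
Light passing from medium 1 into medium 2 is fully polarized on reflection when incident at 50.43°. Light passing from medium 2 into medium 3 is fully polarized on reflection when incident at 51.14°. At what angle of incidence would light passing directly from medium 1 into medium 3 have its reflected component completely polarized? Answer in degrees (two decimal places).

n₂/n₁ = tan 50.43° = 1.2101 and n₃/n₂ = tan 51.14° = 1.2411.
So n₃/n₁ = (n₂/n₁)(n₃/n₂) = 1.2101 × 1.2411 = 1.5018.
θ_B(1→3) = arctan(1.5018) = 56.34°.

θ_B ≈ 56.34°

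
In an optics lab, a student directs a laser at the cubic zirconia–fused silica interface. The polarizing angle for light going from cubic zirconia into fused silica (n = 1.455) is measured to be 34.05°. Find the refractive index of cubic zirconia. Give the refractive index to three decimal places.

n ≈ 2.153

Full polarization of the reflected beam means tan θ_B = n₂/n₁, where n₁ is the incident medium (cubic zirconia).
n₁ = n₂ / tan θ_B = 1.455 / tan 34.05° = 2.153.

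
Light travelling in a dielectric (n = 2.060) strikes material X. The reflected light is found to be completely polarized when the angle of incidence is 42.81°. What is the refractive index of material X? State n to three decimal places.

n ≈ 1.908

At Brewster's angle, tan θ_B = n₂/n₁ with n₁ on the incident side (a dielectric) and n₂ on the transmitted side (material X).
n₂ = n₁ tan θ_B = 2.060 × tan 42.81° = 1.908.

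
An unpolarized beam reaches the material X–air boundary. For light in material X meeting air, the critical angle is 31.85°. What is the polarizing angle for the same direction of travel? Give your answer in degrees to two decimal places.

sin θ_c = n₂/n₁, so n₂/n₁ = sin 31.85° = 0.5277.
Brewster: tan θ_B = n₂/n₁ = 0.5277.
θ_B = arctan(0.5277) = 27.82°.

θ_B ≈ 27.82°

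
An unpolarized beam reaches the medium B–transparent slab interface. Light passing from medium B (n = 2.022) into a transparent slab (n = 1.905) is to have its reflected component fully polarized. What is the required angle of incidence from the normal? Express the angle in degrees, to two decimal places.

θ_B ≈ 43.29°

At Brewster's angle the reflected and refracted rays are perpendicular, which with Snell's law gives tan θ_B = n₂/n₁.
tan θ_B = n₂/n₁ = 1.905/2.022 = 0.9421.
θ_B = arctan(0.9421) = 43.29°.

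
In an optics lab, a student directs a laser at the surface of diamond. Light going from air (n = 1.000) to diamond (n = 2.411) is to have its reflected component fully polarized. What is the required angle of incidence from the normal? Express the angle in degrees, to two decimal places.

θ_B ≈ 67.47°

At Brewster's angle the reflected and refracted rays are perpendicular, which with Snell's law gives tan θ_B = n₂/n₁.
Brewster's condition: tan θ_B = n₂/n₁ = 2.411/1.000 = 2.4110. Taking the arctangent, θ_B = 67.47°.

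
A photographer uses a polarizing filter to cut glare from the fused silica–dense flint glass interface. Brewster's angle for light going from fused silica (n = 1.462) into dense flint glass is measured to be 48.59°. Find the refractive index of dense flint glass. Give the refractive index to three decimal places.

At Brewster's angle, tan θ_B = n₂/n₁ with n₁ on the incident side (fused silica) and n₂ on the transmitted side (dense flint glass).
n₂ = n₁ tan θ_B = 1.462 × tan 48.59° = 1.658.

n ≈ 1.658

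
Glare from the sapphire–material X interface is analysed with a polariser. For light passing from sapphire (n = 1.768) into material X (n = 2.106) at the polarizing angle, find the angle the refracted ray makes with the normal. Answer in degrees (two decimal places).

θ_t ≈ 40.01°

θ_B = arctan(n₂/n₁) = arctan(2.106/1.768) = 49.99°.
The refracted ray is perpendicular to the reflected ray, so θ_t = 90° − θ_B = 40.01°.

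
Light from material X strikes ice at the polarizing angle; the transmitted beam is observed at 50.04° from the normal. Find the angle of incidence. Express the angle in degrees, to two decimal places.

θ_B ≈ 39.96°

Brewster's condition makes the reflected and refracted beams perpendicular: θ_B + θ_t = 90°.
So θ_B = 90° − θ_t = 90° − 50.04° = 39.96°.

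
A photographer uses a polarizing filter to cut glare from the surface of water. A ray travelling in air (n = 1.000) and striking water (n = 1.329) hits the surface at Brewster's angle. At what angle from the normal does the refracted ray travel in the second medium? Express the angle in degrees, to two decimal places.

θ_t ≈ 36.96°

θ_B = arctan(n₂/n₁) = arctan(1.329/1.000) = 53.04°.
Since θ_B + θ_t = 90° at Brewster incidence, θ_t = 90° − 53.04° = 36.96°.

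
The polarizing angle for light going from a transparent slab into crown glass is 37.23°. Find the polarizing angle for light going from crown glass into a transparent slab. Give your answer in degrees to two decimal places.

θ_B' ≈ 52.77°

Reversing the direction swaps n₁ and n₂, so tan θ_B' = 1/tan θ_B and θ_B' = 90° − θ_B.
Hence θ_B' = 90° − 37.23° = 52.77°.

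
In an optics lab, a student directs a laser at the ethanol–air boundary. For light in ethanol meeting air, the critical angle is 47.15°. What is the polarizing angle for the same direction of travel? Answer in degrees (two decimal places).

θ_B ≈ 36.25°

n₂/n₁ = sin θ_c = sin 47.15° = 0.7331.
tan θ_B equals the same ratio, so θ_B = arctan(0.7331) = 36.25°.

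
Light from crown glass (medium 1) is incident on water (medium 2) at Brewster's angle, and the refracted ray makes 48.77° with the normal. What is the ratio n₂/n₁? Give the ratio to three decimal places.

n₂/n₁ ≈ 0.876

At Brewster incidence θ_B = 90° − θ_t = 90° − 48.77° = 41.23°.
tan θ_B = n₂/n₁, so n₂/n₁ = tan 41.23° = 0.876.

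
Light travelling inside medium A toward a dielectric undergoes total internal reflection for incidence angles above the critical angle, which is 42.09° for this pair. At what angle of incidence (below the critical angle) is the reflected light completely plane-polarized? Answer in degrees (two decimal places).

θ_B ≈ 33.83°

sin θ_c = n₂/n₁, so n₂/n₁ = sin 42.09° = 0.6703.
Brewster: tan θ_B = n₂/n₁ = 0.6703.
θ_B = arctan(0.6703) = 33.83°.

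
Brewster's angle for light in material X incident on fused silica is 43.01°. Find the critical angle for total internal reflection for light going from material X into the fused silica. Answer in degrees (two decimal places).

From Brewster, n₂/n₁ = tan θ_B = tan 43.01° = 0.9328.
Then sin θ_c = n₂/n₁ = 0.9328, so θ_c = arcsin 0.9328 = 68.88°.

θ_c ≈ 68.88°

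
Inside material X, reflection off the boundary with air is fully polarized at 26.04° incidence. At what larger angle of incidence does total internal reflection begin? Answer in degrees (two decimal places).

From Brewster, n₂/n₁ = tan θ_B = tan 26.04° = 0.4886.
Then sin θ_c = n₂/n₁ = 0.4886, so θ_c = arcsin 0.4886 = 29.25°.

θ_c ≈ 29.25°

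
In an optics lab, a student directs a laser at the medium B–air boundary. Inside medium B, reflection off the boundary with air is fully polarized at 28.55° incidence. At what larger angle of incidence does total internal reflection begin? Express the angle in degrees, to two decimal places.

tan θ_B = n₂/n₁ = tan 28.55° = 0.5441.
Total internal reflection: sin θ_c = n₂/n₁ = 0.5441.
θ_c = arcsin(0.5441) = 32.96°.

θ_c ≈ 32.96°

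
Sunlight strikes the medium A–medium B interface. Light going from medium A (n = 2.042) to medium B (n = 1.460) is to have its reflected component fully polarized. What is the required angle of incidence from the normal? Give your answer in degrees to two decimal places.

Brewster's condition: tan θ_B = n₂/n₁ = 1.460/2.042 = 0.7150.
So θ_B = arctan 0.7150 = 35.56°.

θ_B ≈ 35.56°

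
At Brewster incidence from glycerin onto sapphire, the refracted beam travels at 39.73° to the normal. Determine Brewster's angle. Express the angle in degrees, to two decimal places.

θ_B ≈ 50.27°

At Brewster's angle the reflected and refracted rays are perpendicular, so θ_B + θ_t = 90°.
θ_B = 90° − 39.73° = 50.27°.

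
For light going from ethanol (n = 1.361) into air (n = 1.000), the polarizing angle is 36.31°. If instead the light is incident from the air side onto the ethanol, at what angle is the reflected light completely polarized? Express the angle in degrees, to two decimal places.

tan θ_B' = n₁/n₂ = 1/tan θ_B, so θ_B' = 90° − θ_B.
θ_B' = 90° − 36.31° = 53.69°.

θ_B' ≈ 53.69°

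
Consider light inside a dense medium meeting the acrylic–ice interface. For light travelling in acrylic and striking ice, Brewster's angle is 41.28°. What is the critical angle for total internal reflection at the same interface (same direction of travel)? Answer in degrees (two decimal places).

θ_c ≈ 61.39°

tan θ_B = n₂/n₁ = tan 41.28° = 0.8779.
Total internal reflection: sin θ_c = n₂/n₁ = 0.8779.
θ_c = arcsin(0.8779) = 61.39°.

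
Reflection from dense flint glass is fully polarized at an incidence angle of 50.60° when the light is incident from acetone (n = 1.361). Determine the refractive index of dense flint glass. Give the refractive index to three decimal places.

At the polarizing angle, tan θ_B = n₂/n₁ with n₁ on the incident side (acetone) and n₂ on the transmitted side (dense flint glass).
n₂ = n₁ tan θ_B = 1.361 × tan 50.60° = 1.657.

n ≈ 1.657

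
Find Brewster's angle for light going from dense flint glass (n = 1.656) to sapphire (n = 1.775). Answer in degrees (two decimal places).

tan θ_B = n₂/n₁ = 1.775/1.656 = 1.0719.
So θ_B = arctan 1.0719 = 46.99°.

θ_B ≈ 46.99°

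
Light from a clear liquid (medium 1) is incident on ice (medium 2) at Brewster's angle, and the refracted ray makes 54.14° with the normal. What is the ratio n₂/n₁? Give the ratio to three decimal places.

n₂/n₁ ≈ 0.723

At Brewster incidence θ_B = 90° − θ_t = 90° − 54.14° = 35.86°.
tan θ_B = n₂/n₁, so n₂/n₁ = tan 35.86° = 0.723.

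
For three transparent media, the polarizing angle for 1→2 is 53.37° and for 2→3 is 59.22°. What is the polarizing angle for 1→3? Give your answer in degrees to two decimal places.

tan θ_B(1→2) = n₂/n₁ = tan 53.37° = 1.3450.
tan θ_B(2→3) = n₃/n₂ = tan 59.22° = 1.6788.
Multiplying, n₃/n₁ = 1.3450 × 1.6788 = 2.2581, and θ_B(1→3) = arctan 2.2581 = 66.11°.

θ_B ≈ 66.11°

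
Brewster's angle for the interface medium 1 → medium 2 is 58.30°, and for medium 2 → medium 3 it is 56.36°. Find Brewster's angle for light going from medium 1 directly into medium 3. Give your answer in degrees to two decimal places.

θ_B ≈ 67.66°

n₂/n₁ = tan 58.30° = 1.6191 and n₃/n₂ = tan 56.36° = 1.5028.
So n₃/n₁ = (n₂/n₁)(n₃/n₂) = 1.6191 × 1.5028 = 2.4333.
θ_B(1→3) = arctan(2.4333) = 67.66°.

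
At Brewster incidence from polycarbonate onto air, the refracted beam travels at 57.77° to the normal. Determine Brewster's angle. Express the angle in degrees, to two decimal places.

Brewster's condition makes the reflected and refracted beams perpendicular: θ_B + θ_t = 90°.
θ_B = 90° − 57.77° = 32.23°.

θ_B ≈ 32.23°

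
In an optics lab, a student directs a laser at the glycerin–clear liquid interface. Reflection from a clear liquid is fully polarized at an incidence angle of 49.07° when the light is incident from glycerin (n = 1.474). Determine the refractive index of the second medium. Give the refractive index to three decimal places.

Brewster's law: tan θ_B = n₂/n₁ (light incident in glycerin, refracted into a clear liquid).
n₂ = n₁ tan θ_B = 1.474 × tan 49.07° = 1.700.

n ≈ 1.700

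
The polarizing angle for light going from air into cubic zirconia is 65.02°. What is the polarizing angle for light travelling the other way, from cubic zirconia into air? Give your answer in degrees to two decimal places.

θ_B' ≈ 24.98°

The two Brewster angles are complementary: θ_B' = 90° − θ_B = 90° − 65.02° = 24.98°.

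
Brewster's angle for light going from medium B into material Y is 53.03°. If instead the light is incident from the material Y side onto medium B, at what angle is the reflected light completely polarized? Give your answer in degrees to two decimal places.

θ_B' ≈ 36.97°

Reversing the direction swaps n₁ and n₂, so tan θ_B' = 1/tan θ_B and θ_B' = 90° − θ_B.
Hence θ_B' = 90° − 53.03° = 36.97°.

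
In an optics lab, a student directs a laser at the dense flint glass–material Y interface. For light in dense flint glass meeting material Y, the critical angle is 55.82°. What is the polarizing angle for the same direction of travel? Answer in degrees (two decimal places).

n₂/n₁ = sin θ_c = sin 55.82° = 0.8273.
tan θ_B equals the same ratio, so θ_B = arctan(0.8273) = 39.60°.

θ_B ≈ 39.60°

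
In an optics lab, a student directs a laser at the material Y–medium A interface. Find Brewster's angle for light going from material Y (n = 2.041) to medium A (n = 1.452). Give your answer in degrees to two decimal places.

Brewster's condition: tan θ_B = n₂/n₁ = 1.452/2.041 = 0.7114.
So θ_B = arctan 0.7114 = 35.43°.

θ_B ≈ 35.43°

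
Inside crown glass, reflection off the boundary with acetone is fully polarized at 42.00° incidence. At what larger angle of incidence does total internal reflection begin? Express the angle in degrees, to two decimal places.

From Brewster, n₂/n₁ = tan θ_B = tan 42.00° = 0.9004.
Then sin θ_c = n₂/n₁ = 0.9004, so θ_c = arcsin 0.9004 = 64.21°.

θ_c ≈ 64.21°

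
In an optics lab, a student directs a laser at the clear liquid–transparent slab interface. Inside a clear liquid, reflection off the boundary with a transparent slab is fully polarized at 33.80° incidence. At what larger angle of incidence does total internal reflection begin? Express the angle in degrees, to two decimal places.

tan θ_B = n₂/n₁ = tan 33.80° = 0.6694.
Total internal reflection: sin θ_c = n₂/n₁ = 0.6694.
θ_c = arcsin(0.6694) = 42.02°.

θ_c ≈ 42.02°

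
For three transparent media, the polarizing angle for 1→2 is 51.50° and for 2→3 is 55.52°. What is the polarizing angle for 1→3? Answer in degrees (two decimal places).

tan θ_B(1→2) = n₂/n₁ = tan 51.50° = 1.2572.
tan θ_B(2→3) = n₃/n₂ = tan 55.52° = 1.4561.
Multiplying, n₃/n₁ = 1.2572 × 1.4561 = 1.8306, and θ_B(1→3) = arctan 1.8306 = 61.35°.

θ_B ≈ 61.35°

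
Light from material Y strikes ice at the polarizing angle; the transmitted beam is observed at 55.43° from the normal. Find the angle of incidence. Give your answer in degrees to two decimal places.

Brewster's condition makes the reflected and refracted beams perpendicular: θ_B + θ_t = 90°.
θ_B = 90° − 55.43° = 34.57°.

θ_B ≈ 34.57°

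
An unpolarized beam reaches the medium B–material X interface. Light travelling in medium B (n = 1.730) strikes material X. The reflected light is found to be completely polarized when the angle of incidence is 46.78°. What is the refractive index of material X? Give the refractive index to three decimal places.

Full polarization of the reflected beam means tan θ_B = n₂/n₁, where n₁ is the incident medium (medium B).
n₂ = n₁ tan θ_B = 1.730 × tan 46.78° = 1.841.

n ≈ 1.841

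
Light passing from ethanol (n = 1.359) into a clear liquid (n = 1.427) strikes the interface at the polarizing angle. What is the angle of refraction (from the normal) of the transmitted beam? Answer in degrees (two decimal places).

First find Brewster's angle: tan θ_B = 1.427/1.359 = 1.0500, giving θ_B = 46.40°.
The refracted ray is perpendicular to the reflected ray, so θ_t = 90° − θ_B = 43.60°.

θ_t ≈ 43.60°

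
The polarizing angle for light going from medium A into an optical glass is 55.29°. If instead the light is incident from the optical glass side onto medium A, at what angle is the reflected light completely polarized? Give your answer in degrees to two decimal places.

θ_B' ≈ 34.71°

tan θ_B' = n₁/n₂ = 1/tan θ_B, so θ_B' = 90° − θ_B.
θ_B' = 90° − 55.29° = 34.71°.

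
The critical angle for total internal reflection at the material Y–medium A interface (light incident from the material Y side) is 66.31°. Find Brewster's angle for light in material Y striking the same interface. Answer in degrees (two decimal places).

n₂/n₁ = sin θ_c = sin 66.31° = 0.9157.
tan θ_B equals the same ratio, so θ_B = arctan(0.9157) = 42.48°.

θ_B ≈ 42.48°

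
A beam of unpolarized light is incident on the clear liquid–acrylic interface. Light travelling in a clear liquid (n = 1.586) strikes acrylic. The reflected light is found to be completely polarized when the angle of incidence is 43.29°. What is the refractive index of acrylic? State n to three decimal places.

Brewster's law: tan θ_B = n₂/n₁ (light incident in a clear liquid, refracted into acrylic).
n₂ = n₁ tan θ_B = 1.586 × tan 43.29° = 1.494.

n ≈ 1.494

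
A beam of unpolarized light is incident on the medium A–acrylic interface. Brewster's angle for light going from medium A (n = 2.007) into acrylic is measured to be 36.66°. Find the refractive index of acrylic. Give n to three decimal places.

Full polarization of the reflected beam means tan θ_B = n₂/n₁, where n₁ is the incident medium (medium A).
n₂ = n₁ tan θ_B = 2.007 × tan 36.66° = 1.494.

n ≈ 1.494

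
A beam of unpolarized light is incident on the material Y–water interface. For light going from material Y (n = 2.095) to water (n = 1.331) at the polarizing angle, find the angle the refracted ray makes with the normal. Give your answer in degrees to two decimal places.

θ_t ≈ 57.57°

First find Brewster's angle: tan θ_B = 1.331/2.095 = 0.6353, giving θ_B = 32.43°.
At Brewster's angle the reflected and refracted rays are perpendicular, so θ_t = 90° − θ_B = 90° − 32.43° = 57.57°.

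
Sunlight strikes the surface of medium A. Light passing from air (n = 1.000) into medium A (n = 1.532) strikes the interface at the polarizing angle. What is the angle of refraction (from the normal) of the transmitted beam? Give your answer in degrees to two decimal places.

θ_B = arctan(n₂/n₁) = arctan(1.532/1.000) = 56.87°.
At Brewster's angle the reflected and refracted rays are perpendicular, so θ_t = 90° − θ_B = 90° − 56.87° = 33.13°.

θ_t ≈ 33.13°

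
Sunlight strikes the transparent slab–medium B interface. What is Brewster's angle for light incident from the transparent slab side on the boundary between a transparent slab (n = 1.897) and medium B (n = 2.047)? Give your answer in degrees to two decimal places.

θ_B ≈ 47.18°

At Brewster's angle the reflected and refracted rays are perpendicular, which with Snell's law gives tan θ_B = n₂/n₁.
Here n₂/n₁ = 2.047/1.897 = 1.0791, and Brewster's law gives tan θ_B = n₂/n₁.
θ_B = arctan(1.0791) = 47.18°.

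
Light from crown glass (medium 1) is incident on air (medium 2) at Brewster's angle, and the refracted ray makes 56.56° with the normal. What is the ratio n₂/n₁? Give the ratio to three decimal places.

n₂/n₁ ≈ 0.660

θ_B + θ_t = 90°, so θ_B = 90° − 56.56° = 33.44°.
Then n₂/n₁ = tan θ_B = tan 33.44° = 0.660.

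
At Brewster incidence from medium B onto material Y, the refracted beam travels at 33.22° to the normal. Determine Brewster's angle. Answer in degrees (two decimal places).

At Brewster's angle the reflected and refracted rays are perpendicular, so θ_B + θ_t = 90°.
So θ_B = 90° − θ_t = 90° − 33.22° = 56.78°.

θ_B ≈ 56.78°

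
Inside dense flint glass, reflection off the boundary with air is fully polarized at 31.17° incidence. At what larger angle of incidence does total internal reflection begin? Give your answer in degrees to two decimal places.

θ_c ≈ 37.22°

From Brewster, n₂/n₁ = tan θ_B = tan 31.17° = 0.6049.
Then sin θ_c = n₂/n₁ = 0.6049, so θ_c = arcsin 0.6049 = 37.22°.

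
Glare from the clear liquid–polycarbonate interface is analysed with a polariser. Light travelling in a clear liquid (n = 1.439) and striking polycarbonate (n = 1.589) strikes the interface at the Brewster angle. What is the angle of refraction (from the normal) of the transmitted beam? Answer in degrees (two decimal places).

θ_t ≈ 42.16°

First find Brewster's angle: tan θ_B = 1.589/1.439 = 1.1042, giving θ_B = 47.84°.
At Brewster's angle the reflected and refracted rays are perpendicular, so θ_t = 90° − θ_B = 90° − 47.84° = 42.16°.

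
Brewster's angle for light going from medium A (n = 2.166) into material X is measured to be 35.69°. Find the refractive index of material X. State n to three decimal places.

Full polarization of the reflected beam means tan θ_B = n₂/n₁, where n₁ is the incident medium (medium A).
n₂ = n₁ tan θ_B = 2.166 × tan 35.69° = 1.556.

n ≈ 1.556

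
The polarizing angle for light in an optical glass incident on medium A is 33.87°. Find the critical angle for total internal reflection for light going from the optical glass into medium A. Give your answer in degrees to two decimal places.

n₂/n₁ = tan 33.87° = 0.6712; the critical angle satisfies sin θ_c = n₂/n₁.
θ_c = arcsin(0.6712) = 42.16°.

θ_c ≈ 42.16°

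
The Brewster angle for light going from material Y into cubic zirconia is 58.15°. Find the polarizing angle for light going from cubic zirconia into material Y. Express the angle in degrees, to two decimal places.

Reversing the direction swaps n₁ and n₂, so tan θ_B' = 1/tan θ_B and θ_B' = 90° − θ_B.
Hence θ_B' = 90° − 58.15° = 31.85°.

θ_B' ≈ 31.85°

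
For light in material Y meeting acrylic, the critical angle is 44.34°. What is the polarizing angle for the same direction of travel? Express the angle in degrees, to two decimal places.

n₂/n₁ = sin θ_c = sin 44.34° = 0.6989.
tan θ_B equals the same ratio, so θ_B = arctan(0.6989) = 34.95°.

θ_B ≈ 34.95°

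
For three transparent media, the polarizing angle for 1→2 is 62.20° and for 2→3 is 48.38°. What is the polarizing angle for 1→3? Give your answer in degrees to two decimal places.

θ_B ≈ 64.90°

n₂/n₁ = tan 62.20° = 1.8967 and n₃/n₂ = tan 48.38° = 1.1255.
So n₃/n₁ = (n₂/n₁)(n₃/n₂) = 1.8967 × 1.1255 = 2.1348.
θ_B(1→3) = arctan(2.1348) = 64.90°.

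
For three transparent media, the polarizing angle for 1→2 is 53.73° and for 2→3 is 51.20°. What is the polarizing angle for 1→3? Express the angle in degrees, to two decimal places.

θ_B ≈ 59.46°

Each Brewster angle gives a ratio: n₂/n₁ = tan 53.73° = 1.3628, n₃/n₂ = tan 51.20° = 1.2437.
So n₃/n₁ = (n₂/n₁)(n₃/n₂) = 1.3628 × 1.2437 = 1.6950.
θ_B(1→3) = arctan(1.6950) = 59.46°.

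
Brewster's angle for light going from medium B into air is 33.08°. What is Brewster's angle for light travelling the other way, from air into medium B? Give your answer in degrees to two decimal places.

θ_B' ≈ 56.92°

The two Brewster angles are complementary: θ_B' = 90° − θ_B = 90° − 33.08° = 56.92°.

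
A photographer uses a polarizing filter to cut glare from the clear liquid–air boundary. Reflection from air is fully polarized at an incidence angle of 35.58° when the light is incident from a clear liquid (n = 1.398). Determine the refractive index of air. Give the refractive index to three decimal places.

n ≈ 1.000

Full polarization of the reflected beam means tan θ_B = n₂/n₁, where n₁ is the incident medium (a clear liquid).
n₂ = n₁ tan θ_B = 1.398 × tan 35.58° = 1.000.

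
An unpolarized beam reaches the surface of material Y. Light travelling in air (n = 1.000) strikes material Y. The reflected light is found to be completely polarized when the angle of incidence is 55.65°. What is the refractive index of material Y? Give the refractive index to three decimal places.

n ≈ 1.463

Full polarization of the reflected beam means tan θ_B = n₂/n₁, where n₁ is the incident medium (air).
n₂ = n₁ tan θ_B = 1.000 × tan 55.65° = 1.463.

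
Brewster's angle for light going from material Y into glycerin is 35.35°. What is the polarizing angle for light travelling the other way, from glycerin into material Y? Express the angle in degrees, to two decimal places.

θ_B' ≈ 54.65°

Reversing the direction swaps n₁ and n₂, so tan θ_B' = 1/tan θ_B and θ_B' = 90° − θ_B.
Hence θ_B' = 90° − 35.35° = 54.65°.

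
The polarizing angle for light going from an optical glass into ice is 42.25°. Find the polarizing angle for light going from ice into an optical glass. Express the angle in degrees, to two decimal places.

θ_B' ≈ 47.75°

The two Brewster angles are complementary: θ_B' = 90° − θ_B = 90° − 42.25° = 47.75°.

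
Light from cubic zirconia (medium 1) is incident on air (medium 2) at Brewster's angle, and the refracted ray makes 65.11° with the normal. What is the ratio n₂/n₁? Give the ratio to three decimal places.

θ_B + θ_t = 90°, so θ_B = 90° − 65.11° = 24.89°.
Then n₂/n₁ = tan θ_B = tan 24.89° = 0.464.

n₂/n₁ ≈ 0.464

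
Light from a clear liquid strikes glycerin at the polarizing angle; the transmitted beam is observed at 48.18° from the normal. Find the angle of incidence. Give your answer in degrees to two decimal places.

θ_B ≈ 41.82°

At Brewster's angle the reflected and refracted rays are perpendicular, so θ_B + θ_t = 90°.
θ_B = 90° − 48.18° = 41.82°.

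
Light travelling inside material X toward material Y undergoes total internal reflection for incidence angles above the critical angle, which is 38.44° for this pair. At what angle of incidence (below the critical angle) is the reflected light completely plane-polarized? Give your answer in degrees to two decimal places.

θ_B ≈ 31.87°

n₂/n₁ = sin θ_c = sin 38.44° = 0.6217.
tan θ_B equals the same ratio, so θ_B = arctan(0.6217) = 31.87°.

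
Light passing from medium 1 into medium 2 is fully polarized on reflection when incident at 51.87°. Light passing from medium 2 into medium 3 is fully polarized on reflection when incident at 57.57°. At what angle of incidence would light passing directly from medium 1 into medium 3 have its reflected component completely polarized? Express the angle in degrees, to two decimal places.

θ_B ≈ 63.49°

n₂/n₁ = tan 51.87° = 1.2740 and n₃/n₂ = tan 57.57° = 1.5739.
So n₃/n₁ = (n₂/n₁)(n₃/n₂) = 1.2740 × 1.5739 = 2.0051.
θ_B(1→3) = arctan(2.0051) = 63.49°.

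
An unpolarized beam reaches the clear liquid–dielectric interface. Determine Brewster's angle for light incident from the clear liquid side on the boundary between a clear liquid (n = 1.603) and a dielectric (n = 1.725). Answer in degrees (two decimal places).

θ_B ≈ 47.10°

At Brewster's angle the reflected and refracted rays are perpendicular, which with Snell's law gives tan θ_B = n₂/n₁.
tan θ_B = n₂/n₁ = 1.725/1.603 = 1.0761.
θ_B = arctan(1.0761) = 47.10°.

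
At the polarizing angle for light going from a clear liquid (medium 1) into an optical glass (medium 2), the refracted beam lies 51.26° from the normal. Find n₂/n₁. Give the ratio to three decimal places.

At Brewster incidence θ_B = 90° − θ_t = 90° − 51.26° = 38.74°.
tan θ_B = n₂/n₁, so n₂/n₁ = tan 38.74° = 0.802.

n₂/n₁ ≈ 0.802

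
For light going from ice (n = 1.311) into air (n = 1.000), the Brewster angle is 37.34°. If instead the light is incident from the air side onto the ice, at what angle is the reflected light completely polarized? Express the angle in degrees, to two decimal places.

The two Brewster angles are complementary: θ_B' = 90° − θ_B = 90° − 37.34° = 52.66°.

θ_B' ≈ 52.66°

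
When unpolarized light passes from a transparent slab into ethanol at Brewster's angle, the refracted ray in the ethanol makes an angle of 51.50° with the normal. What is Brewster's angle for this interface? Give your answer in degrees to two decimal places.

Since the reflected and refracted rays are at right angles at the polarizing angle, θ_B + θ_t = 90°.
So θ_B = 90° − θ_t = 90° − 51.50° = 38.50°.

θ_B ≈ 38.50°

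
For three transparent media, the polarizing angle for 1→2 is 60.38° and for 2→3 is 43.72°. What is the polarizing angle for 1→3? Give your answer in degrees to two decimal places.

θ_B ≈ 59.27°

n₂/n₁ = tan 60.38° = 1.7589 and n₃/n₂ = tan 43.72° = 0.9563.
So n₃/n₁ = (n₂/n₁)(n₃/n₂) = 1.7589 × 0.9563 = 1.6820.
θ_B(1→3) = arctan(1.6820) = 59.27°.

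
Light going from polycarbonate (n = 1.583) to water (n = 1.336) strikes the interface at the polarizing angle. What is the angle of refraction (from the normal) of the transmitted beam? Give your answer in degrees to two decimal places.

θ_t ≈ 49.84°

tan θ_B = n₂/n₁ = 1.336/1.583 = 0.8440, so θ_B = 40.16°.
At Brewster's angle the reflected and refracted rays are perpendicular, so θ_t = 90° − θ_B = 90° − 40.16° = 49.84°.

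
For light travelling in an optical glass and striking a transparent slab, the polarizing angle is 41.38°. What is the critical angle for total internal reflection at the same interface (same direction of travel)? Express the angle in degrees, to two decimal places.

θ_c ≈ 61.76°

n₂/n₁ = tan 41.38° = 0.8810; the critical angle satisfies sin θ_c = n₂/n₁.
θ_c = arcsin(0.8810) = 61.76°.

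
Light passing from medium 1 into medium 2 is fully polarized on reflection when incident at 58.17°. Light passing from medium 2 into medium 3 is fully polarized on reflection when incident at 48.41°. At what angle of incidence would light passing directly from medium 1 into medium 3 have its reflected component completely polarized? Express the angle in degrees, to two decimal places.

θ_B ≈ 61.15°

n₂/n₁ = tan 58.17° = 1.6110 and n₃/n₂ = tan 48.41° = 1.1267.
So n₃/n₁ = (n₂/n₁)(n₃/n₂) = 1.6110 × 1.1267 = 1.8151.
θ_B(1→3) = arctan(1.8151) = 61.15°.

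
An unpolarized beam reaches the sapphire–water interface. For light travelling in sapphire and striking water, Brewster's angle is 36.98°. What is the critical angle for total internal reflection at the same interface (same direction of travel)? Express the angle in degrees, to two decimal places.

θ_c ≈ 48.85°

n₂/n₁ = tan 36.98° = 0.7530; the critical angle satisfies sin θ_c = n₂/n₁.
θ_c = arcsin(0.7530) = 48.85°.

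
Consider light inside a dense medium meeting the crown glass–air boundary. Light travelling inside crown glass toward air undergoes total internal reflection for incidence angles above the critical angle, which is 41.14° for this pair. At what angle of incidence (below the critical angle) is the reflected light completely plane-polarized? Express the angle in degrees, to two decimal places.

θ_B ≈ 33.34°

sin θ_c = n₂/n₁, so n₂/n₁ = sin 41.14° = 0.6579.
Brewster: tan θ_B = n₂/n₁ = 0.6579.
θ_B = arctan(0.6579) = 33.34°.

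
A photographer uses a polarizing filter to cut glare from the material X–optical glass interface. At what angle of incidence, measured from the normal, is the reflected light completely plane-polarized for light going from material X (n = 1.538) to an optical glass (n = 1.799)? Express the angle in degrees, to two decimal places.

θ_B ≈ 49.47°

Here n₂/n₁ = 1.799/1.538 = 1.1697, and Brewster's law gives tan θ_B = n₂/n₁. Taking the arctangent, θ_B = 49.47°.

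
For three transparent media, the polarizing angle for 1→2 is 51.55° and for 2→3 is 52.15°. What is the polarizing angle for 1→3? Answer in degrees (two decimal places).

θ_B ≈ 58.33°

n₂/n₁ = tan 51.55° = 1.2594 and n₃/n₂ = tan 52.15° = 1.2869.
Multiplying, n₃/n₁ = 1.2594 × 1.2869 = 1.6207, and θ_B(1→3) = arctan 1.6207 = 58.33°.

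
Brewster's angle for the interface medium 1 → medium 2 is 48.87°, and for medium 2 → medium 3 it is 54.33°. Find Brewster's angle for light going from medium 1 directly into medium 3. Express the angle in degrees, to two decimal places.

θ_B ≈ 57.92°

n₂/n₁ = tan 48.87° = 1.1451 and n₃/n₂ = tan 54.33° = 1.3932.
Multiplying, n₃/n₁ = 1.1451 × 1.3932 = 1.5954, and θ_B(1→3) = arctan 1.5954 = 57.92°.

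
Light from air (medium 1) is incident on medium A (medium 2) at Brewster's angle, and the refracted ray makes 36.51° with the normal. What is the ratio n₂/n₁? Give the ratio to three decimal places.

θ_B + θ_t = 90°, so θ_B = 90° − 36.51° = 53.49°.
Then n₂/n₁ = tan θ_B = tan 53.49° = 1.351.

n₂/n₁ ≈ 1.351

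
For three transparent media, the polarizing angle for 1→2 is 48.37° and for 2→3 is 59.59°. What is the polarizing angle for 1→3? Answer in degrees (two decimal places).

θ_B ≈ 62.45°

tan θ_B(1→2) = n₂/n₁ = tan 48.37° = 1.1251.
tan θ_B(2→3) = n₃/n₂ = tan 59.59° = 1.7038.
n₃/n₁ = 1.9170. Then tan θ_B(1→3) = n₃/n₁, so θ_B(1→3) = arctan(1.9170) = 62.45°.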